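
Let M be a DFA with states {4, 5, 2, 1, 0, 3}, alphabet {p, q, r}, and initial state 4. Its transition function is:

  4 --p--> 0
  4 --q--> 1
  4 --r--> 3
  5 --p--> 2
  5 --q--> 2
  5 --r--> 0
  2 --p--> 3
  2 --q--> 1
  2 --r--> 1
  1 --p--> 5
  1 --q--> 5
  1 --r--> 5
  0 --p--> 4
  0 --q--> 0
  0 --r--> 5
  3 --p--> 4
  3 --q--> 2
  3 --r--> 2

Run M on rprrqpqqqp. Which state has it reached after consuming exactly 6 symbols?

5

start at 4
read 'r': 4 → 3
read 'p': 3 → 4
read 'r': 4 → 3
read 'r': 3 → 2
read 'q': 2 → 1
read 'p': 1 → 5
After 6 symbols: 5.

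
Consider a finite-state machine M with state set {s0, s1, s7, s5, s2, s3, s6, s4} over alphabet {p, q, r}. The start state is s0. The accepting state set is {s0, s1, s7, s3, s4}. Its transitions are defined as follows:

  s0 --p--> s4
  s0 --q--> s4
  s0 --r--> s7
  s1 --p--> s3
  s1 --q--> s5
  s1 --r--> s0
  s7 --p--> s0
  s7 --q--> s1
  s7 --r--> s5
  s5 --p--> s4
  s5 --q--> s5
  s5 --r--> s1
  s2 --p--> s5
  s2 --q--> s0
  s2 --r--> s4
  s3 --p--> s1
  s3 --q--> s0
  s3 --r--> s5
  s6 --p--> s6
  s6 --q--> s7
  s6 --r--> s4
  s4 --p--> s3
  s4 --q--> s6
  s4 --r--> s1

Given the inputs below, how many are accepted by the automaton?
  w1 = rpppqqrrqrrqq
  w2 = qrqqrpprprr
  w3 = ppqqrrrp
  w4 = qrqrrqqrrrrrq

w1:
  start at s0
  read 'r': s0 → s7
  read 'p': s7 → s0
  read 'p': s0 → s4
  read 'p': s4 → s3
  read 'q': s3 → s0
  read 'q': s0 → s4
  read 'r': s4 → s1
  read 'r': s1 → s0
  read 'q': s0 → s4
  read 'r': s4 → s1
  read 'r': s1 → s0
  read 'q': s0 → s4
  read 'q': s4 → s6
  end s6, rejected
w2:
  start at s0
  read 'q': s0 → s4
  read 'r': s4 → s1
  read 'q': s1 → s5
  read 'q': s5 → s5
  read 'r': s5 → s1
  read 'p': s1 → s3
  read 'p': s3 → s1
  read 'r': s1 → s0
  read 'p': s0 → s4
  read 'r': s4 → s1
  read 'r': s1 → s0
  end s0, accepted
w3:
  start at s0
  read 'p': s0 → s4
  read 'p': s4 → s3
  read 'q': s3 → s0
  read 'q': s0 → s4
  read 'r': s4 → s1
  read 'r': s1 → s0
  read 'r': s0 → s7
  read 'p': s7 → s0
  end s0, accepted
w4:
  start at s0
  read 'q': s0 → s4
  read 'r': s4 → s1
  read 'q': s1 → s5
  read 'r': s5 → s1
  read 'r': s1 → s0
  read 'q': s0 → s4
  read 'q': s4 → s6
  read 'r': s6 → s4
  read 'r': s4 → s1
  read 'r': s1 → s0
  read 'r': s0 → s7
  read 'r': s7 → s5
  read 'q': s5 → s5
  end s5, rejected

2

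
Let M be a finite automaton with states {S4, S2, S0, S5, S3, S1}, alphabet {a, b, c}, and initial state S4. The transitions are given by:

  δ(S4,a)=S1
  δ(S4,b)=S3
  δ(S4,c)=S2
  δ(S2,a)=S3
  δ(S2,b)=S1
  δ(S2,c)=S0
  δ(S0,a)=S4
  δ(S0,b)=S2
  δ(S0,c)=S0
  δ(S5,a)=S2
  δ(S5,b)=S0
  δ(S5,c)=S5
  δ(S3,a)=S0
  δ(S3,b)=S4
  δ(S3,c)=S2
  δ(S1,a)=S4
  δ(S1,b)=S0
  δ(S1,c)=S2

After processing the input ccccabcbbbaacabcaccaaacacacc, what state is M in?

S0

start at S4
read 'c': S4 → S2
read 'c': S2 → S0
read 'c': S0 → S0
read 'c': S0 → S0
read 'a': S0 → S4
read 'b': S4 → S3
read 'c': S3 → S2
read 'b': S2 → S1
read 'b': S1 → S0
read 'b': S0 → S2
read 'a': S2 → S3
read 'a': S3 → S0
read 'c': S0 → S0
read 'a': S0 → S4
read 'b': S4 → S3
read 'c': S3 → S2
read 'a': S2 → S3
read 'c': S3 → S2
read 'c': S2 → S0
read 'a': S0 → S4
read 'a': S4 → S1
read 'a': S1 → S4
read 'c': S4 → S2
read 'a': S2 → S3
read 'c': S3 → S2
read 'a': S2 → S3
read 'c': S3 → S2
read 'c': S2 → S0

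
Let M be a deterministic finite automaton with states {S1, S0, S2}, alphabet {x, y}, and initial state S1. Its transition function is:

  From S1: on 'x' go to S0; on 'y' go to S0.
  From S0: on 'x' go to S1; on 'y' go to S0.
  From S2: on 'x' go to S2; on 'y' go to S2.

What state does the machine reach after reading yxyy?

S0

Trace: S1 -y-> S0 -x-> S1 -y-> S0 -y-> S0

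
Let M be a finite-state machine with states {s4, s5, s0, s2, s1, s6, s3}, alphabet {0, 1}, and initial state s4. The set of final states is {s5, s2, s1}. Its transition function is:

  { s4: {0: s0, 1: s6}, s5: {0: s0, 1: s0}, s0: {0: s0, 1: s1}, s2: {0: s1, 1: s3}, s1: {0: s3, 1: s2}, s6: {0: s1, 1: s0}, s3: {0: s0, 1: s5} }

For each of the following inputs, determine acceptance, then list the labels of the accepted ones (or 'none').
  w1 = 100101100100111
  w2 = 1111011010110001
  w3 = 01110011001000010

w2

w1:
  start at s4
  read '1': s4 → s6
  read '0': s6 → s1
  read '0': s1 → s3
  read '1': s3 → s5
  read '0': s5 → s0
  read '1': s0 → s1
  read '1': s1 → s2
  read '0': s2 → s1
  read '0': s1 → s3
  read '1': s3 → s5
  read '0': s5 → s0
  read '0': s0 → s0
  read '1': s0 → s1
  read '1': s1 → s2
  read '1': s2 → s3
  end s3, rejected
w2:
  start at s4
  read '1': s4 → s6
  read '1': s6 → s0
  read '1': s0 → s1
  read '1': s1 → s2
  read '0': s2 → s1
  read '1': s1 → s2
  read '1': s2 → s3
  read '0': s3 → s0
  read '1': s0 → s1
  read '0': s1 → s3
  read '1': s3 → s5
  read '1': s5 → s0
  read '0': s0 → s0
  read '0': s0 → s0
  read '0': s0 → s0
  read '1': s0 → s1
  end s1, accepted
w3:
  start at s4
  read '0': s4 → s0
  read '1': s0 → s1
  read '1': s1 → s2
  read '1': s2 → s3
  read '0': s3 → s0
  read '0': s0 → s0
  read '1': s0 → s1
  read '1': s1 → s2
  read '0': s2 → s1
  read '0': s1 → s3
  read '1': s3 → s5
  read '0': s5 → s0
  read '0': s0 → s0
  read '0': s0 → s0
  read '0': s0 → s0
  read '1': s0 → s1
  read '0': s1 → s3
  end s3, rejected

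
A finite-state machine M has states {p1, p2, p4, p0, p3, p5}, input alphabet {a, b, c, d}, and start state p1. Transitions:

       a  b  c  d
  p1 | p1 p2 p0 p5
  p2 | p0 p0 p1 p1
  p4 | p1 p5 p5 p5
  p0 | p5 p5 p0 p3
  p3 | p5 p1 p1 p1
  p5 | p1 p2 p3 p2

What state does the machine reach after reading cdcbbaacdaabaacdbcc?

start at p1
read 'c': p1 → p0
read 'd': p0 → p3
read 'c': p3 → p1
read 'b': p1 → p2
read 'b': p2 → p0
read 'a': p0 → p5
read 'a': p5 → p1
read 'c': p1 → p0
read 'd': p0 → p3
read 'a': p3 → p5
read 'a': p5 → p1
read 'b': p1 → p2
read 'a': p2 → p0
read 'a': p0 → p5
read 'c': p5 → p3
read 'd': p3 → p1
read 'b': p1 → p2
read 'c': p2 → p1
read 'c': p1 → p0

p0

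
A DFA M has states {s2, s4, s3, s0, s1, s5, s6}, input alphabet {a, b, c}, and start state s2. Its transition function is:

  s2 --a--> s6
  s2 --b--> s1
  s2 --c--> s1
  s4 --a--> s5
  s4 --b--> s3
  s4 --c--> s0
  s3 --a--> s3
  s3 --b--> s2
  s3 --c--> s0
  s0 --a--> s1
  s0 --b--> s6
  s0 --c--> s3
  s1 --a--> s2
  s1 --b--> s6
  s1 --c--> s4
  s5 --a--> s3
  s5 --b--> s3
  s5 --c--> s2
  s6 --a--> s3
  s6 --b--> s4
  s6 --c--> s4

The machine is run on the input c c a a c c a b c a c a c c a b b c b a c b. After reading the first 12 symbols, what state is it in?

s2

start at s2
read 'c': s2 → s1
read 'c': s1 → s4
read 'a': s4 → s5
read 'a': s5 → s3
read 'c': s3 → s0
read 'c': s0 → s3
read 'a': s3 → s3
read 'b': s3 → s2
read 'c': s2 → s1
read 'a': s1 → s2
read 'c': s2 → s1
read 'a': s1 → s2
After 12 symbols: s2.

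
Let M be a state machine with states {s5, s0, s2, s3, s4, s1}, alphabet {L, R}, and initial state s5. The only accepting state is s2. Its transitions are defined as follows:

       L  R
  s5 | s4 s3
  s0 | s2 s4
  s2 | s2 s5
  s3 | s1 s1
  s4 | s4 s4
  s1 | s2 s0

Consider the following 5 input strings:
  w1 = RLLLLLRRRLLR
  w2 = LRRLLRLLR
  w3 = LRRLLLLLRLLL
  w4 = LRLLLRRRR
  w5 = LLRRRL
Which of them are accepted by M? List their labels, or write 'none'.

none

w1: Trace: s5 -R-> s3 -L-> s1 -L-> s2 -L-> s2 -L-> s2 -L-> s2 -R-> s5 -R-> s3 -R-> s1 -L-> s2 -L-> s2 -R-> s5  → end s5, rejected
w2: Trace: s5 -L-> s4 -R-> s4 -R-> s4 -L-> s4 -L-> s4 -R-> s4 -L-> s4 -L-> s4 -R-> s4  → end s4, rejected
w3: Trace: s5 -L-> s4 -R-> s4 -R-> s4 -L-> s4 -L-> s4 -L-> s4 -L-> s4 -L-> s4 -R-> s4 -L-> s4 -L-> s4 -L-> s4  → end s4, rejected
w4: Trace: s5 -L-> s4 -R-> s4 -L-> s4 -L-> s4 -L-> s4 -R-> s4 -R-> s4 -R-> s4 -R-> s4  → end s4, rejected
w5: Trace: s5 -L-> s4 -L-> s4 -R-> s4 -R-> s4 -R-> s4 -L-> s4  → end s4, rejected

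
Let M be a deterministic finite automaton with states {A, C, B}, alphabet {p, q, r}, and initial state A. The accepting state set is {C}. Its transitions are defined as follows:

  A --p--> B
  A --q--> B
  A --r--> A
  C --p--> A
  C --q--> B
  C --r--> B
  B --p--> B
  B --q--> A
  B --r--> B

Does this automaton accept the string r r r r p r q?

Trace: A -r-> A -r-> A -r-> A -r-> A -p-> B -r-> B -q-> A
End state A is not accepting.

No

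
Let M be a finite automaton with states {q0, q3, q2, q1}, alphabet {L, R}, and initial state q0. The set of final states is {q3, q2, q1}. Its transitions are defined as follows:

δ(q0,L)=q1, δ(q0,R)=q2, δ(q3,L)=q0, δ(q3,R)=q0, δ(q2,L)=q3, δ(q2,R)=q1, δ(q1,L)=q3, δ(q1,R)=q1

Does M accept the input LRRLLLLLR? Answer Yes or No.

q0 → q1 → q1 → q1 → q3 → q0 → q1 → q3 → q0 → q2
End state q2 is accepting.

Yes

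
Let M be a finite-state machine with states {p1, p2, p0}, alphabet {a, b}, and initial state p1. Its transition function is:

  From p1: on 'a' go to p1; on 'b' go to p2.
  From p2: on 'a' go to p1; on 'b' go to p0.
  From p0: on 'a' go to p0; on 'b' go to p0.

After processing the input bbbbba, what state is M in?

p0

p1 → p2 → p0 → p0 → p0 → p0 → p0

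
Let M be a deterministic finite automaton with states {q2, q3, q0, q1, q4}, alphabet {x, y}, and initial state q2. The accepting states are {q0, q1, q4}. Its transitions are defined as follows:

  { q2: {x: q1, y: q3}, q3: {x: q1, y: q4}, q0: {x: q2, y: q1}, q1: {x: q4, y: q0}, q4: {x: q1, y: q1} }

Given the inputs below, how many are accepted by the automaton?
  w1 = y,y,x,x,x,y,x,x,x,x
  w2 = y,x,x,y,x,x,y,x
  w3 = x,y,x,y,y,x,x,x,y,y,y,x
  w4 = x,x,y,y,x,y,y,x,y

w1: q2 → q3 → q4 → q1 → q4 → q1 → q0 → q2 → q1 → q4 → q1  → end q1, accepted
w2: q2 → q3 → q1 → q4 → q1 → q4 → q1 → q0 → q2  → end q2, rejected
w3: q2 → q1 → q0 → q2 → q3 → q4 → q1 → q4 → q1 → q0 → q1 → q0 → q2  → end q2, rejected
w4: q2 → q1 → q4 → q1 → q0 → q2 → q3 → q4 → q1 → q0  → end q0, accepted

2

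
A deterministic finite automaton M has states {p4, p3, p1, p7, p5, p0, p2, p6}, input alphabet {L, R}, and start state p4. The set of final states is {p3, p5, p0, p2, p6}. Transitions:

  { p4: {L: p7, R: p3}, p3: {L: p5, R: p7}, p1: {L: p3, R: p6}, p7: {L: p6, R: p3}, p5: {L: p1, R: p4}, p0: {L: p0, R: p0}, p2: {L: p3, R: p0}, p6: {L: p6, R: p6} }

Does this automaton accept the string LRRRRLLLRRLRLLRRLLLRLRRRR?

Trace: p4 -L-> p7 -R-> p3 -R-> p7 -R-> p3 -R-> p7 -L-> p6 -L-> p6 -L-> p6 -R-> p6 -R-> p6 -L-> p6 -R-> p6 -L-> p6 -L-> p6 -R-> p6 -R-> p6 -L-> p6 -L-> p6 -L-> p6 -R-> p6 -L-> p6 -R-> p6 -R-> p6 -R-> p6 -R-> p6
End state p6 is accepting.

Yes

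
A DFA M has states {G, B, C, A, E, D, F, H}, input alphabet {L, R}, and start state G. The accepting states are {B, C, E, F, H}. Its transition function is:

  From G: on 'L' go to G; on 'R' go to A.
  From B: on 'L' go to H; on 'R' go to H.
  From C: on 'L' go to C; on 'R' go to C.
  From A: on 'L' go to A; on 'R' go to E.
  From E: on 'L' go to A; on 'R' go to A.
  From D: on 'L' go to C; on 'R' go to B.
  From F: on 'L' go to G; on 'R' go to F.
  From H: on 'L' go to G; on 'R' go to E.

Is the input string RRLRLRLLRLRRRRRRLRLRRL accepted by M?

start at G
read 'R': G → A
read 'R': A → E
read 'L': E → A
read 'R': A → E
read 'L': E → A
read 'R': A → E
read 'L': E → A
read 'L': A → A
read 'R': A → E
read 'L': E → A
read 'R': A → E
read 'R': E → A
read 'R': A → E
read 'R': E → A
read 'R': A → E
read 'R': E → A
read 'L': A → A
read 'R': A → E
read 'L': E → A
read 'R': A → E
read 'R': E → A
read 'L': A → A
End state A is not accepting.

No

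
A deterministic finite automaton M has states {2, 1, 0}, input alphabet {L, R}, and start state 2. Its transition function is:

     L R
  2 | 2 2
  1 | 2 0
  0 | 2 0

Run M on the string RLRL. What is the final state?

2

Trace: 2 -R-> 2 -L-> 2 -R-> 2 -L-> 2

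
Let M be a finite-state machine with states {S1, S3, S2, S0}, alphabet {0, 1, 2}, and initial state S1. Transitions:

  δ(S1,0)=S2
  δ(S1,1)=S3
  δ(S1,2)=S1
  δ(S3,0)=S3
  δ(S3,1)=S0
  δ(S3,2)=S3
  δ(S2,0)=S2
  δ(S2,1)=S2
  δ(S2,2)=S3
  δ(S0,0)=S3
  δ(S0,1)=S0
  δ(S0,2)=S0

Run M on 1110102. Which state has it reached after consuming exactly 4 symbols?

S1 → S3 → S0 → S0 → S3
After 4 symbols: S3.

S3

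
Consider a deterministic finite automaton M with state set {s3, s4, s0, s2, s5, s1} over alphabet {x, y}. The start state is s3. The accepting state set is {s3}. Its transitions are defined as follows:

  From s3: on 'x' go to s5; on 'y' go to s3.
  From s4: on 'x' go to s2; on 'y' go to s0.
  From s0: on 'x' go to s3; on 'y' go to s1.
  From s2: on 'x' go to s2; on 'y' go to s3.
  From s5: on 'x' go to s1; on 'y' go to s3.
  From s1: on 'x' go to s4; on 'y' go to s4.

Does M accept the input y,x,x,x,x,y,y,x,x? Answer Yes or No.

No

s3 → s3 → s5 → s1 → s4 → s2 → s3 → s3 → s5 → s1
End state s1 is not accepting.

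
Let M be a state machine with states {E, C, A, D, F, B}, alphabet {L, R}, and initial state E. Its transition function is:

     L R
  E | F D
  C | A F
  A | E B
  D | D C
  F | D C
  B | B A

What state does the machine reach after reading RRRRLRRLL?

F

E → D → C → F → C → A → B → A → E → F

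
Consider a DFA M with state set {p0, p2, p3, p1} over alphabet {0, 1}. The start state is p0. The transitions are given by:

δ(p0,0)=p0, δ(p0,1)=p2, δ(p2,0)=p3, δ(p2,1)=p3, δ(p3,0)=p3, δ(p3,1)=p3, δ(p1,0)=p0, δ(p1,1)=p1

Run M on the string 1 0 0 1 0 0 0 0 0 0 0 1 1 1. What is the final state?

start at p0
read '1': p0 → p2
read '0': p2 → p3
read '0': p3 → p3
read '1': p3 → p3
read '0': p3 → p3
read '0': p3 → p3
read '0': p3 → p3
read '0': p3 → p3
read '0': p3 → p3
read '0': p3 → p3
read '0': p3 → p3
read '1': p3 → p3
read '1': p3 → p3
read '1': p3 → p3

p3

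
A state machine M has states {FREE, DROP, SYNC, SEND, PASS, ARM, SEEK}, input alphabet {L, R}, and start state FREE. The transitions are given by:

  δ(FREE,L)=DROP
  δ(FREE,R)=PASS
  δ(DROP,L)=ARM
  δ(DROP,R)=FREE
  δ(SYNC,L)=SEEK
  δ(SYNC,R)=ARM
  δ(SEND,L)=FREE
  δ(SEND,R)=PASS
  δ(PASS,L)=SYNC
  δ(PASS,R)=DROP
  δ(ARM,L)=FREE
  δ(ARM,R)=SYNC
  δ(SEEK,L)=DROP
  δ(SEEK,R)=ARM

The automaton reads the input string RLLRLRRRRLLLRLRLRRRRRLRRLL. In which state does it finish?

DROP

FREE → PASS → SYNC → SEEK → ARM → FREE → PASS → DROP → FREE → PASS → SYNC → SEEK → DROP → FREE → DROP → FREE → DROP → FREE → PASS → DROP → FREE → PASS → SYNC → ARM → SYNC → SEEK → DROP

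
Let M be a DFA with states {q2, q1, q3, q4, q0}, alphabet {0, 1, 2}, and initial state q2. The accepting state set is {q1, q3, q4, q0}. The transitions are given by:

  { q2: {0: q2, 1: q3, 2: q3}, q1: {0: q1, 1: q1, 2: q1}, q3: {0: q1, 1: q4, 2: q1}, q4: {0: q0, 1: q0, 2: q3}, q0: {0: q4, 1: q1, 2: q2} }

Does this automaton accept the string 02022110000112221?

Trace: q2 -0-> q2 -2-> q3 -0-> q1 -2-> q1 -2-> q1 -1-> q1 -1-> q1 -0-> q1 -0-> q1 -0-> q1 -0-> q1 -1-> q1 -1-> q1 -2-> q1 -2-> q1 -2-> q1 -1-> q1
End state q1 is accepting.

Yes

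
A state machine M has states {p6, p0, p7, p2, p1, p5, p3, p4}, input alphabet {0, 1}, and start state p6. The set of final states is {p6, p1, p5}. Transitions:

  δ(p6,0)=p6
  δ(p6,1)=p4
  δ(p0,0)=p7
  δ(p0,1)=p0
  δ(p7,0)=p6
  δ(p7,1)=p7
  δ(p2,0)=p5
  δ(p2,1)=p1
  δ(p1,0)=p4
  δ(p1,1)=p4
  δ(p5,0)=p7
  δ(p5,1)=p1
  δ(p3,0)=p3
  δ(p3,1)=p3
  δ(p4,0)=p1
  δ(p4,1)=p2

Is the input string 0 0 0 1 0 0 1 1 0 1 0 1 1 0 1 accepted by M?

No

start at p6
read '0': p6 → p6
read '0': p6 → p6
read '0': p6 → p6
read '1': p6 → p4
read '0': p4 → p1
read '0': p1 → p4
read '1': p4 → p2
read '1': p2 → p1
read '0': p1 → p4
read '1': p4 → p2
read '0': p2 → p5
read '1': p5 → p1
read '1': p1 → p4
read '0': p4 → p1
read '1': p1 → p4
End state p4 is not accepting.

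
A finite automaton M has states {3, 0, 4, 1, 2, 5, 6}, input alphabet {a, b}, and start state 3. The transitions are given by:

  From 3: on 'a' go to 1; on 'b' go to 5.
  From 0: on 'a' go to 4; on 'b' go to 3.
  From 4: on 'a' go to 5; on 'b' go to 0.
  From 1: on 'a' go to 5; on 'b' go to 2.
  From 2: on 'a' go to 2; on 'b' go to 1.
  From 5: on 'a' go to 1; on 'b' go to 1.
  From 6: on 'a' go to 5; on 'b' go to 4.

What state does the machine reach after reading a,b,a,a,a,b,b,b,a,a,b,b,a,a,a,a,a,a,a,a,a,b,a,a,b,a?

start at 3
read 'a': 3 → 1
read 'b': 1 → 2
read 'a': 2 → 2
read 'a': 2 → 2
read 'a': 2 → 2
read 'b': 2 → 1
read 'b': 1 → 2
read 'b': 2 → 1
read 'a': 1 → 5
read 'a': 5 → 1
read 'b': 1 → 2
read 'b': 2 → 1
read 'a': 1 → 5
read 'a': 5 → 1
read 'a': 1 → 5
read 'a': 5 → 1
read 'a': 1 → 5
read 'a': 5 → 1
read 'a': 1 → 5
read 'a': 5 → 1
read 'a': 1 → 5
read 'b': 5 → 1
read 'a': 1 → 5
read 'a': 5 → 1
read 'b': 1 → 2
read 'a': 2 → 2

2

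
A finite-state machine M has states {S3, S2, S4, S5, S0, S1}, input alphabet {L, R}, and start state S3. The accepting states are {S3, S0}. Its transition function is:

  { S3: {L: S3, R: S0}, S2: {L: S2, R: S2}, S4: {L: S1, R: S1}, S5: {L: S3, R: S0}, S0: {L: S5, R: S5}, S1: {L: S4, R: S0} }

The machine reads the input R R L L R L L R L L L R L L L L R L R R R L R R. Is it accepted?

No

start at S3
read 'R': S3 → S0
read 'R': S0 → S5
read 'L': S5 → S3
read 'L': S3 → S3
read 'R': S3 → S0
read 'L': S0 → S5
read 'L': S5 → S3
read 'R': S3 → S0
read 'L': S0 → S5
read 'L': S5 → S3
read 'L': S3 → S3
read 'R': S3 → S0
read 'L': S0 → S5
read 'L': S5 → S3
read 'L': S3 → S3
read 'L': S3 → S3
read 'R': S3 → S0
read 'L': S0 → S5
read 'R': S5 → S0
read 'R': S0 → S5
read 'R': S5 → S0
read 'L': S0 → S5
read 'R': S5 → S0
read 'R': S0 → S5
End state S5 is not accepting.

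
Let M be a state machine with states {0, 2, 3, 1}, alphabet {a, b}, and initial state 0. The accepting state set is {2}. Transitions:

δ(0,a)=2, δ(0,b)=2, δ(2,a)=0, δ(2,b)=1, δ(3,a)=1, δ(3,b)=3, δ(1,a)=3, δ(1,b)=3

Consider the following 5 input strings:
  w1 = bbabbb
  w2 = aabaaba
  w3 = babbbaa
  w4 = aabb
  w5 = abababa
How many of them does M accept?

0

w1: Trace: 0 -b-> 2 -b-> 1 -a-> 3 -b-> 3 -b-> 3 -b-> 3  → end 3, rejected
w2: Trace: 0 -a-> 2 -a-> 0 -b-> 2 -a-> 0 -a-> 2 -b-> 1 -a-> 3  → end 3, rejected
w3: Trace: 0 -b-> 2 -a-> 0 -b-> 2 -b-> 1 -b-> 3 -a-> 1 -a-> 3  → end 3, rejected
w4: Trace: 0 -a-> 2 -a-> 0 -b-> 2 -b-> 1  → end 1, rejected
w5: Trace: 0 -a-> 2 -b-> 1 -a-> 3 -b-> 3 -a-> 1 -b-> 3 -a-> 1  → end 1, rejected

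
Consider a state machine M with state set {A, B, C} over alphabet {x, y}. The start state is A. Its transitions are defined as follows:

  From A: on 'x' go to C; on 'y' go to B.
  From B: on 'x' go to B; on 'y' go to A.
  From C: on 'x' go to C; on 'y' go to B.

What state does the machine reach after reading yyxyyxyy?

start at A
read 'y': A → B
read 'y': B → A
read 'x': A → C
read 'y': C → B
read 'y': B → A
read 'x': A → C
read 'y': C → B
read 'y': B → A

A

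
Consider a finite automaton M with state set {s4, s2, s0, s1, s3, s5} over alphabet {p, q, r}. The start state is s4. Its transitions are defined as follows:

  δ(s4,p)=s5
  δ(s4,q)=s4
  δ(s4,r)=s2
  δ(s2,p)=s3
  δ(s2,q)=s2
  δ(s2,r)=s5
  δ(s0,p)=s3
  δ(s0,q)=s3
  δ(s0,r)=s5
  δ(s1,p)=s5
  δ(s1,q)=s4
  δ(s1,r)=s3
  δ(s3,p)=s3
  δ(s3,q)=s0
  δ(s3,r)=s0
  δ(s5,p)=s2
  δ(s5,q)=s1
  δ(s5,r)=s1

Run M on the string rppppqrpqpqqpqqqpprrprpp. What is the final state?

start at s4
read 'r': s4 → s2
read 'p': s2 → s3
read 'p': s3 → s3
read 'p': s3 → s3
read 'p': s3 → s3
read 'q': s3 → s0
read 'r': s0 → s5
read 'p': s5 → s2
read 'q': s2 → s2
read 'p': s2 → s3
read 'q': s3 → s0
read 'q': s0 → s3
read 'p': s3 → s3
read 'q': s3 → s0
read 'q': s0 → s3
read 'q': s3 → s0
read 'p': s0 → s3
read 'p': s3 → s3
read 'r': s3 → s0
read 'r': s0 → s5
read 'p': s5 → s2
read 'r': s2 → s5
read 'p': s5 → s2
read 'p': s2 → s3

s3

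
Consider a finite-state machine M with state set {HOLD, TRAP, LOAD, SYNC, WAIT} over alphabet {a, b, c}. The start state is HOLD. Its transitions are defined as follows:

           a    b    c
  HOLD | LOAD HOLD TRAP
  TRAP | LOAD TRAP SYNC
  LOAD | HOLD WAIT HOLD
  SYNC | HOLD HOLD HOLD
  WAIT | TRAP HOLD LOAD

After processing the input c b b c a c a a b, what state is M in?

HOLD

HOLD → TRAP → TRAP → TRAP → SYNC → HOLD → TRAP → LOAD → HOLD → HOLD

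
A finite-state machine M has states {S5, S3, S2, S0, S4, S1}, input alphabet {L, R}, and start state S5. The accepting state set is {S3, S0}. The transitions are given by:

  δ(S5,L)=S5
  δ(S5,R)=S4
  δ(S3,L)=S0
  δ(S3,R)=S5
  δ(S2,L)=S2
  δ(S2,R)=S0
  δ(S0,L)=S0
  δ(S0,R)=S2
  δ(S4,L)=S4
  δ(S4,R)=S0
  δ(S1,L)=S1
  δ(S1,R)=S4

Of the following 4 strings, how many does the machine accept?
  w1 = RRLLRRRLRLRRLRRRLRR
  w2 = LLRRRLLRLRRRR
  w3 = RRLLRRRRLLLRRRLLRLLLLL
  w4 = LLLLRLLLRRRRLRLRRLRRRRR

w1:
  start at S5
  read 'R': S5 → S4
  read 'R': S4 → S0
  read 'L': S0 → S0
  read 'L': S0 → S0
  read 'R': S0 → S2
  read 'R': S2 → S0
  read 'R': S0 → S2
  read 'L': S2 → S2
  read 'R': S2 → S0
  read 'L': S0 → S0
  read 'R': S0 → S2
  read 'R': S2 → S0
  read 'L': S0 → S0
  read 'R': S0 → S2
  read 'R': S2 → S0
  read 'R': S0 → S2
  read 'L': S2 → S2
  read 'R': S2 → S0
  read 'R': S0 → S2
  end S2, rejected
w2:
  start at S5
  read 'L': S5 → S5
  read 'L': S5 → S5
  read 'R': S5 → S4
  read 'R': S4 → S0
  read 'R': S0 → S2
  read 'L': S2 → S2
  read 'L': S2 → S2
  read 'R': S2 → S0
  read 'L': S0 → S0
  read 'R': S0 → S2
  read 'R': S2 → S0
  read 'R': S0 → S2
  read 'R': S2 → S0
  end S0, accepted
w3:
  start at S5
  read 'R': S5 → S4
  read 'R': S4 → S0
  read 'L': S0 → S0
  read 'L': S0 → S0
  read 'R': S0 → S2
  read 'R': S2 → S0
  read 'R': S0 → S2
  read 'R': S2 → S0
  read 'L': S0 → S0
  read 'L': S0 → S0
  read 'L': S0 → S0
  read 'R': S0 → S2
  read 'R': S2 → S0
  read 'R': S0 → S2
  read 'L': S2 → S2
  read 'L': S2 → S2
  read 'R': S2 → S0
  read 'L': S0 → S0
  read 'L': S0 → S0
  read 'L': S0 → S0
  read 'L': S0 → S0
  read 'L': S0 → S0
  end S0, accepted
w4:
  start at S5
  read 'L': S5 → S5
  read 'L': S5 → S5
  read 'L': S5 → S5
  read 'L': S5 → S5
  read 'R': S5 → S4
  read 'L': S4 → S4
  read 'L': S4 → S4
  read 'L': S4 → S4
  read 'R': S4 → S0
  read 'R': S0 → S2
  read 'R': S2 → S0
  read 'R': S0 → S2
  read 'L': S2 → S2
  read 'R': S2 → S0
  read 'L': S0 → S0
  read 'R': S0 → S2
  read 'R': S2 → S0
  read 'L': S0 → S0
  read 'R': S0 → S2
  read 'R': S2 → S0
  read 'R': S0 → S2
  read 'R': S2 → S0
  read 'R': S0 → S2
  end S2, rejected

2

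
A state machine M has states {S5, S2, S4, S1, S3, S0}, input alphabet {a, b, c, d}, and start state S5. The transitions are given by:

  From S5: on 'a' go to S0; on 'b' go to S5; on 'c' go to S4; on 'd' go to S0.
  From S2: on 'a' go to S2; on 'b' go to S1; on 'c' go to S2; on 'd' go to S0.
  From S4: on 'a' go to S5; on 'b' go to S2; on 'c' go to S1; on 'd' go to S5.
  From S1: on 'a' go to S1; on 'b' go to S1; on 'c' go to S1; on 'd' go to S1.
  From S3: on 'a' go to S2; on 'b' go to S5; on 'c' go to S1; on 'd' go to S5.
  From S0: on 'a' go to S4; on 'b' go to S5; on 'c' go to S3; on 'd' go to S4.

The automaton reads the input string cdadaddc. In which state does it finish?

S1

start at S5
read 'c': S5 → S4
read 'd': S4 → S5
read 'a': S5 → S0
read 'd': S0 → S4
read 'a': S4 → S5
read 'd': S5 → S0
read 'd': S0 → S4
read 'c': S4 → S1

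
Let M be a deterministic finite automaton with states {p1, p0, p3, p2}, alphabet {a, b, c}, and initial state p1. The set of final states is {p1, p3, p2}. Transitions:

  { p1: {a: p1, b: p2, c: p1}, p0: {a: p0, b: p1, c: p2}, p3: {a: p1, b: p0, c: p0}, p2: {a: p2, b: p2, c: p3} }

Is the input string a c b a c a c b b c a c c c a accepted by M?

start at p1
read 'a': p1 → p1
read 'c': p1 → p1
read 'b': p1 → p2
read 'a': p2 → p2
read 'c': p2 → p3
read 'a': p3 → p1
read 'c': p1 → p1
read 'b': p1 → p2
read 'b': p2 → p2
read 'c': p2 → p3
read 'a': p3 → p1
read 'c': p1 → p1
read 'c': p1 → p1
read 'c': p1 → p1
read 'a': p1 → p1
End state p1 is accepting.

Yes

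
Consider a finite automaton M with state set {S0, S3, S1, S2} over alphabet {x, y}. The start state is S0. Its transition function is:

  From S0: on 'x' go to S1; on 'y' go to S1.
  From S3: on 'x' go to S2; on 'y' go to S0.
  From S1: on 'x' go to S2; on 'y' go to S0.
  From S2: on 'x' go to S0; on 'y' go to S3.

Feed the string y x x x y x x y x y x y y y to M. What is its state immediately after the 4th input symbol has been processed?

S1

start at S0
read 'y': S0 → S1
read 'x': S1 → S2
read 'x': S2 → S0
read 'x': S0 → S1
After 4 symbols: S1.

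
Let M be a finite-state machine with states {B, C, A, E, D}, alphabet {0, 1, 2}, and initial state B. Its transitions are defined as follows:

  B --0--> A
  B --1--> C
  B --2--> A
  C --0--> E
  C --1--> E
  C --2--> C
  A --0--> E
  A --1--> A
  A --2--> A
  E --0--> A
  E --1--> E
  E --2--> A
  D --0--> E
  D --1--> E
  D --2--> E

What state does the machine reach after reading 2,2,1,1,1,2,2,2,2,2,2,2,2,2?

A

start at B
read '2': B → A
read '2': A → A
read '1': A → A
read '1': A → A
read '1': A → A
read '2': A → A
read '2': A → A
read '2': A → A
read '2': A → A
read '2': A → A
read '2': A → A
read '2': A → A
read '2': A → A
read '2': A → A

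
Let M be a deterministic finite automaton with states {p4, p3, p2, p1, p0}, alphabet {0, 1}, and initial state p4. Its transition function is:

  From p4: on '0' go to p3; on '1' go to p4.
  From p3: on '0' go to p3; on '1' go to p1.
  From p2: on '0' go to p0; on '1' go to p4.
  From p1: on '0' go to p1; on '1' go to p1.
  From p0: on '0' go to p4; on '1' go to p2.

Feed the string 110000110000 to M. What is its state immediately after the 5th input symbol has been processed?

p3

p4 → p4 → p4 → p3 → p3 → p3
After 5 symbols: p3.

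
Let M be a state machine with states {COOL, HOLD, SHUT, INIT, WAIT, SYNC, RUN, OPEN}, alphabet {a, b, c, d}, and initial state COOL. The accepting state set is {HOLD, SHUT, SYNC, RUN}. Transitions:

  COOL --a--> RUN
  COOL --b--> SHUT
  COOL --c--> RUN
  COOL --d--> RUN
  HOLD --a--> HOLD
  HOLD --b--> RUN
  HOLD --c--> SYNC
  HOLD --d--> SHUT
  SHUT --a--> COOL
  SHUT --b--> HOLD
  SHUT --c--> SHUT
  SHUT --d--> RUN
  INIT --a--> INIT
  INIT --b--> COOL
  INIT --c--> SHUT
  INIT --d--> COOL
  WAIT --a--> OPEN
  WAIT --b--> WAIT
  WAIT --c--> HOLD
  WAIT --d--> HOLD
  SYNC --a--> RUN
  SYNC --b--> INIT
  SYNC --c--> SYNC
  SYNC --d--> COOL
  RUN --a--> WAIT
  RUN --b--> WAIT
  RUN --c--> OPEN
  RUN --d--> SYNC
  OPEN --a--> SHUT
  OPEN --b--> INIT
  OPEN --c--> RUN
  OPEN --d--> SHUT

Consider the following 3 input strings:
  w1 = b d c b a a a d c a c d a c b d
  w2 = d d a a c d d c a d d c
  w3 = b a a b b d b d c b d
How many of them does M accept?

2

w1: COOL → SHUT → RUN → OPEN → INIT → INIT → INIT → INIT → COOL → RUN → WAIT → HOLD → SHUT → COOL → RUN → WAIT → HOLD  → end HOLD, accepted
w2: COOL → RUN → SYNC → RUN → WAIT → HOLD → SHUT → RUN → OPEN → SHUT → RUN → SYNC → SYNC  → end SYNC, accepted
w3: COOL → SHUT → COOL → RUN → WAIT → WAIT → HOLD → RUN → SYNC → SYNC → INIT → COOL  → end COOL, rejected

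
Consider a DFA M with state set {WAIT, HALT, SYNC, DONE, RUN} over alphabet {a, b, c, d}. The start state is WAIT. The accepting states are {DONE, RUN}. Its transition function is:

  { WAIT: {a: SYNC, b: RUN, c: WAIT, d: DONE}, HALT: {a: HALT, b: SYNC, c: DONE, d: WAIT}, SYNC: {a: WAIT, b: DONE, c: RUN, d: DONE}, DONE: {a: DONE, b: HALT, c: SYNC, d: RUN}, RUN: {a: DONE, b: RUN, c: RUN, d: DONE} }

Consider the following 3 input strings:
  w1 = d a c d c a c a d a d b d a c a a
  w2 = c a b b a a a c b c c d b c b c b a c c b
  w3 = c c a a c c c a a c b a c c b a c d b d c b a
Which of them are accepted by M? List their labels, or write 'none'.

w1: Trace: WAIT -d-> DONE -a-> DONE -c-> SYNC -d-> DONE -c-> SYNC -a-> WAIT -c-> WAIT -a-> SYNC -d-> DONE -a-> DONE -d-> RUN -b-> RUN -d-> DONE -a-> DONE -c-> SYNC -a-> WAIT -a-> SYNC  → end SYNC, rejected
w2: Trace: WAIT -c-> WAIT -a-> SYNC -b-> DONE -b-> HALT -a-> HALT -a-> HALT -a-> HALT -c-> DONE -b-> HALT -c-> DONE -c-> SYNC -d-> DONE -b-> HALT -c-> DONE -b-> HALT -c-> DONE -b-> HALT -a-> HALT -c-> DONE -c-> SYNC -b-> DONE  → end DONE, accepted
w3: Trace: WAIT -c-> WAIT -c-> WAIT -a-> SYNC -a-> WAIT -c-> WAIT -c-> WAIT -c-> WAIT -a-> SYNC -a-> WAIT -c-> WAIT -b-> RUN -a-> DONE -c-> SYNC -c-> RUN -b-> RUN -a-> DONE -c-> SYNC -d-> DONE -b-> HALT -d-> WAIT -c-> WAIT -b-> RUN -a-> DONE  → end DONE, accepted

w2, w3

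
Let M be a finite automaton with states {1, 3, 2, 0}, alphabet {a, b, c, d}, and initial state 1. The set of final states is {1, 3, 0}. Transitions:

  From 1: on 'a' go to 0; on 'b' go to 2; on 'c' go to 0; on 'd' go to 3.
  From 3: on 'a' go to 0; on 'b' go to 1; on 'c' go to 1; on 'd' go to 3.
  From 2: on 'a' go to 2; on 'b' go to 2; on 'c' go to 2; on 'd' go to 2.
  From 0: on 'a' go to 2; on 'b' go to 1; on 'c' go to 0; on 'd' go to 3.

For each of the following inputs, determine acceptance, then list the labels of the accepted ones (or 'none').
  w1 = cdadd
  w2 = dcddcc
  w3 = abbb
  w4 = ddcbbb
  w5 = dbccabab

w1, w2

w1: Trace: 1 -c-> 0 -d-> 3 -a-> 0 -d-> 3 -d-> 3  → end 3, accepted
w2: Trace: 1 -d-> 3 -c-> 1 -d-> 3 -d-> 3 -c-> 1 -c-> 0  → end 0, accepted
w3: Trace: 1 -a-> 0 -b-> 1 -b-> 2 -b-> 2  → end 2, rejected
w4: Trace: 1 -d-> 3 -d-> 3 -c-> 1 -b-> 2 -b-> 2 -b-> 2  → end 2, rejected
w5: Trace: 1 -d-> 3 -b-> 1 -c-> 0 -c-> 0 -a-> 2 -b-> 2 -a-> 2 -b-> 2  → end 2, rejected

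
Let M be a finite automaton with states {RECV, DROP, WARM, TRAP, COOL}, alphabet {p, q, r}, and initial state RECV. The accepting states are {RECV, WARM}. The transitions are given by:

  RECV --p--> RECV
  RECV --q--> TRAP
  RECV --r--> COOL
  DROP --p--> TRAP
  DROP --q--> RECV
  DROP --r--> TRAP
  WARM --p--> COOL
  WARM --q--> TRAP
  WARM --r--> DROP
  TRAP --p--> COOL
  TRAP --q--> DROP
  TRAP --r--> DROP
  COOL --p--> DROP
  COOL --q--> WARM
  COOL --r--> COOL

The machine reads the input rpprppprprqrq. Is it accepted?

Trace: RECV -r-> COOL -p-> DROP -p-> TRAP -r-> DROP -p-> TRAP -p-> COOL -p-> DROP -r-> TRAP -p-> COOL -r-> COOL -q-> WARM -r-> DROP -q-> RECV
End state RECV is accepting.

Yes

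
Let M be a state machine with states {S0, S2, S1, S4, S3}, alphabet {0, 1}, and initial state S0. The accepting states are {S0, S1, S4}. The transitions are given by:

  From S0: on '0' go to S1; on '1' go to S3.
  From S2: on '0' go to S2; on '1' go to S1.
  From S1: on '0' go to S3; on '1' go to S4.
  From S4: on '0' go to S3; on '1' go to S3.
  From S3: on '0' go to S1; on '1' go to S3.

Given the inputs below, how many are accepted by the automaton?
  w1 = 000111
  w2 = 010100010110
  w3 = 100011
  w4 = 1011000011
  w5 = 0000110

2

w1:
  start at S0
  read '0': S0 → S1
  read '0': S1 → S3
  read '0': S3 → S1
  read '1': S1 → S4
  read '1': S4 → S3
  read '1': S3 → S3
  end S3, rejected
w2:
  start at S0
  read '0': S0 → S1
  read '1': S1 → S4
  read '0': S4 → S3
  read '1': S3 → S3
  read '0': S3 → S1
  read '0': S1 → S3
  read '0': S3 → S1
  read '1': S1 → S4
  read '0': S4 → S3
  read '1': S3 → S3
  read '1': S3 → S3
  read '0': S3 → S1
  end S1, accepted
w3:
  start at S0
  read '1': S0 → S3
  read '0': S3 → S1
  read '0': S1 → S3
  read '0': S3 → S1
  read '1': S1 → S4
  read '1': S4 → S3
  end S3, rejected
w4:
  start at S0
  read '1': S0 → S3
  read '0': S3 → S1
  read '1': S1 → S4
  read '1': S4 → S3
  read '0': S3 → S1
  read '0': S1 → S3
  read '0': S3 → S1
  read '0': S1 → S3
  read '1': S3 → S3
  read '1': S3 → S3
  end S3, rejected
w5:
  start at S0
  read '0': S0 → S1
  read '0': S1 → S3
  read '0': S3 → S1
  read '0': S1 → S3
  read '1': S3 → S3
  read '1': S3 → S3
  read '0': S3 → S1
  end S1, accepted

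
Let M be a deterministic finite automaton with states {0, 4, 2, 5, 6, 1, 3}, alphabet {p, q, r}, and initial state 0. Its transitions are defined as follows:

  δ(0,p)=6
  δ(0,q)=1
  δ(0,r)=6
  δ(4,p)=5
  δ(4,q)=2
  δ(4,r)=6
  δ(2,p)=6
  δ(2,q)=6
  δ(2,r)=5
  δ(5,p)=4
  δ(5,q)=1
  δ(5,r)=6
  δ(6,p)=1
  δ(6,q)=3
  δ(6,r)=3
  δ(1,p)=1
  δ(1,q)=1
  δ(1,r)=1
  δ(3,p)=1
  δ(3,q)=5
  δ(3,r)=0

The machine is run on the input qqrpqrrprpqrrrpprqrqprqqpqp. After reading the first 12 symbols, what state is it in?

Trace: 0 -q-> 1 -q-> 1 -r-> 1 -p-> 1 -q-> 1 -r-> 1 -r-> 1 -p-> 1 -r-> 1 -p-> 1 -q-> 1 -r-> 1
After 12 symbols: 1.

1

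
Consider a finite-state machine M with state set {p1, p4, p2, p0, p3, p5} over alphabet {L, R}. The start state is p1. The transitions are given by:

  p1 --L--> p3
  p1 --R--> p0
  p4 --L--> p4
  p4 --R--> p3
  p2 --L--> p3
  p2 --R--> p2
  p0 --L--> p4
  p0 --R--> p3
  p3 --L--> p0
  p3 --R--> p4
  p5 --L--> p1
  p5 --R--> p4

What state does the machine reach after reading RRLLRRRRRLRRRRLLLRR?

p4

start at p1
read 'R': p1 → p0
read 'R': p0 → p3
read 'L': p3 → p0
read 'L': p0 → p4
read 'R': p4 → p3
read 'R': p3 → p4
read 'R': p4 → p3
read 'R': p3 → p4
read 'R': p4 → p3
read 'L': p3 → p0
read 'R': p0 → p3
read 'R': p3 → p4
read 'R': p4 → p3
read 'R': p3 → p4
read 'L': p4 → p4
read 'L': p4 → p4
read 'L': p4 → p4
read 'R': p4 → p3
read 'R': p3 → p4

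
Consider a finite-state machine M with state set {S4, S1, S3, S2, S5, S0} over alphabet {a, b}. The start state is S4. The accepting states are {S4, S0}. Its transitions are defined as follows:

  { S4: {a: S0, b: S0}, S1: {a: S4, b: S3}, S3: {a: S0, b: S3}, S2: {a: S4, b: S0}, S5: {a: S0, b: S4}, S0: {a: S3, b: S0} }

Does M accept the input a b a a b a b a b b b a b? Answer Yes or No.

start at S4
read 'a': S4 → S0
read 'b': S0 → S0
read 'a': S0 → S3
read 'a': S3 → S0
read 'b': S0 → S0
read 'a': S0 → S3
read 'b': S3 → S3
read 'a': S3 → S0
read 'b': S0 → S0
read 'b': S0 → S0
read 'b': S0 → S0
read 'a': S0 → S3
read 'b': S3 → S3
End state S3 is not accepting.

No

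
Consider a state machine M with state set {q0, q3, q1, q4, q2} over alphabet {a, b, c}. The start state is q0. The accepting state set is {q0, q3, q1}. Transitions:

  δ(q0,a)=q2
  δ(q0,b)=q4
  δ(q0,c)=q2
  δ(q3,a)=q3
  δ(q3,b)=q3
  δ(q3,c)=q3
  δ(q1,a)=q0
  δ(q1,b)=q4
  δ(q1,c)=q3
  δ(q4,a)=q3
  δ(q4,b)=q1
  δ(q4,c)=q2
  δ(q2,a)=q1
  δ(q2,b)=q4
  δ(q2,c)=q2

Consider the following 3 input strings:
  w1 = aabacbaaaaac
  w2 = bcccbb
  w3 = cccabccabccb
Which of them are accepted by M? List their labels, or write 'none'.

w1: Trace: q0 -a-> q2 -a-> q1 -b-> q4 -a-> q3 -c-> q3 -b-> q3 -a-> q3 -a-> q3 -a-> q3 -a-> q3 -a-> q3 -c-> q3  → end q3, accepted
w2: Trace: q0 -b-> q4 -c-> q2 -c-> q2 -c-> q2 -b-> q4 -b-> q1  → end q1, accepted
w3: Trace: q0 -c-> q2 -c-> q2 -c-> q2 -a-> q1 -b-> q4 -c-> q2 -c-> q2 -a-> q1 -b-> q4 -c-> q2 -c-> q2 -b-> q4  → end q4, rejected

w1, w2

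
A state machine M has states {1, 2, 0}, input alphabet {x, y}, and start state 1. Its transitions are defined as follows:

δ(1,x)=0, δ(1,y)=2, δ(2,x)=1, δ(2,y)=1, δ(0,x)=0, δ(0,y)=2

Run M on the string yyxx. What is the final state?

0

Trace: 1 -y-> 2 -y-> 1 -x-> 0 -x-> 0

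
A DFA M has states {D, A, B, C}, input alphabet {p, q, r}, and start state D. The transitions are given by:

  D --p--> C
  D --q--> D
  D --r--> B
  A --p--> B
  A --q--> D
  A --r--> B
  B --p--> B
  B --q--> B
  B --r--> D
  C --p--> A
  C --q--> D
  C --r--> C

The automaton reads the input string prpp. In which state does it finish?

start at D
read 'p': D → C
read 'r': C → C
read 'p': C → A
read 'p': A → B

B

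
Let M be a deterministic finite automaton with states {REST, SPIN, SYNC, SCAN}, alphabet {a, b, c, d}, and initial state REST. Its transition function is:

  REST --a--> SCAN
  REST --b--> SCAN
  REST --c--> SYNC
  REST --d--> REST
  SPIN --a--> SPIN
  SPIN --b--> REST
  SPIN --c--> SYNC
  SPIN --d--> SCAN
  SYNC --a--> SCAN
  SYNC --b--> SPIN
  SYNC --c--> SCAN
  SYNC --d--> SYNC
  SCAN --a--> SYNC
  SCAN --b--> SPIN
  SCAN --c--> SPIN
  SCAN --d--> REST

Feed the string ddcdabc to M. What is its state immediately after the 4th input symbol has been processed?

SYNC

REST → REST → REST → SYNC → SYNC
After 4 symbols: SYNC.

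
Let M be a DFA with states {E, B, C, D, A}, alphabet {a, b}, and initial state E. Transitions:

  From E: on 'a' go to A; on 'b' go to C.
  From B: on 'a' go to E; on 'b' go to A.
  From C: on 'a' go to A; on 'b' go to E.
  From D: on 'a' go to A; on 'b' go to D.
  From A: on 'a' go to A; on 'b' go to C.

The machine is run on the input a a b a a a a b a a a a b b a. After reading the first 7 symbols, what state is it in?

Trace: E -a-> A -a-> A -b-> C -a-> A -a-> A -a-> A -a-> A
After 7 symbols: A.

A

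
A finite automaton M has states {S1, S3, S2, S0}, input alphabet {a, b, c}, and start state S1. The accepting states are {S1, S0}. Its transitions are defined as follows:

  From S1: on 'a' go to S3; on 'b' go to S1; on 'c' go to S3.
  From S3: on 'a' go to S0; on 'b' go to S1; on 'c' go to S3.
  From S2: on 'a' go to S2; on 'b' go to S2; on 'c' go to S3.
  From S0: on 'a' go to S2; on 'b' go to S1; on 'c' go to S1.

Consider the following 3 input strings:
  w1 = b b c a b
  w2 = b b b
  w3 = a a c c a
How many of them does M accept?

3

w1: Trace: S1 -b-> S1 -b-> S1 -c-> S3 -a-> S0 -b-> S1  → end S1, accepted
w2: Trace: S1 -b-> S1 -b-> S1 -b-> S1  → end S1, accepted
w3: Trace: S1 -a-> S3 -a-> S0 -c-> S1 -c-> S3 -a-> S0  → end S0, accepted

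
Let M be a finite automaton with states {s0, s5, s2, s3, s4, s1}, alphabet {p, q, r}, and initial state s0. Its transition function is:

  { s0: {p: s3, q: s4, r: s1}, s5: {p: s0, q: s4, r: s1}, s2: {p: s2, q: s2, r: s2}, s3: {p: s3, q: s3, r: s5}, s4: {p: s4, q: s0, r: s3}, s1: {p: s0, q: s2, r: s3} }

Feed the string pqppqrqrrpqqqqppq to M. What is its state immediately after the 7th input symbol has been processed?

s4

Trace: s0 -p-> s3 -q-> s3 -p-> s3 -p-> s3 -q-> s3 -r-> s5 -q-> s4
After 7 symbols: s4.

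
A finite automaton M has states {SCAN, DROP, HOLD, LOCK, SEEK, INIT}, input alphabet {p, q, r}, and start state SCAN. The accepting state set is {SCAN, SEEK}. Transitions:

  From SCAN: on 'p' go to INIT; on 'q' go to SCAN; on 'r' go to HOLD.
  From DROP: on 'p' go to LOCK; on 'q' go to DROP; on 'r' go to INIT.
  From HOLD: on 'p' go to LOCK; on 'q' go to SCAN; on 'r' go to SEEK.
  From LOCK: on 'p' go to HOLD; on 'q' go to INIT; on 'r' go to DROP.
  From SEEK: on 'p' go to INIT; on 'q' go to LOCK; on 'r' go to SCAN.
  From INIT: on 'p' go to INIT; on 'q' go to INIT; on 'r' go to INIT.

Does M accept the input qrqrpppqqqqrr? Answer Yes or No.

start at SCAN
read 'q': SCAN → SCAN
read 'r': SCAN → HOLD
read 'q': HOLD → SCAN
read 'r': SCAN → HOLD
read 'p': HOLD → LOCK
read 'p': LOCK → HOLD
read 'p': HOLD → LOCK
read 'q': LOCK → INIT
read 'q': INIT → INIT
read 'q': INIT → INIT
read 'q': INIT → INIT
read 'r': INIT → INIT
read 'r': INIT → INIT
End state INIT is not accepting.

No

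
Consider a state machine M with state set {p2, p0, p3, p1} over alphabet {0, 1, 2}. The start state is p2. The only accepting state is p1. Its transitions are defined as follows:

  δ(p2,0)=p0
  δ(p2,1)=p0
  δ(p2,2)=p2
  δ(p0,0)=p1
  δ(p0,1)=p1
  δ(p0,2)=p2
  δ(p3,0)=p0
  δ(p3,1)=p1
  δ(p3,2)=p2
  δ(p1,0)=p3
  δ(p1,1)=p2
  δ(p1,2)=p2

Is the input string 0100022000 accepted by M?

No

start at p2
read '0': p2 → p0
read '1': p0 → p1
read '0': p1 → p3
read '0': p3 → p0
read '0': p0 → p1
read '2': p1 → p2
read '2': p2 → p2
read '0': p2 → p0
read '0': p0 → p1
read '0': p1 → p3
End state p3 is not accepting.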